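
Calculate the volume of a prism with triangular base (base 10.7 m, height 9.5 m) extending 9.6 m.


Shape: triangular prism
Triangle base = 10.7 m, triangle height = 9.5 m, prism length L = 9.6 m
Formula: V = (1/2 * b * h_tri) * L
Cross-section area = 0.5 * 10.7 * 9.5 = 50.825
V = 50.825 * 9.6
V = 487.92
487.92 m^3


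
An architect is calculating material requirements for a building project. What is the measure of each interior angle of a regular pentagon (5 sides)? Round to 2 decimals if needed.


Shape: regular pentagon (5 sides)
Formula: interior angle = (n - 2) * 180 / n
(n - 2) = 3
(n - 2) * 180 = 540
angle = 540 / 5
angle = 108
108 degrees


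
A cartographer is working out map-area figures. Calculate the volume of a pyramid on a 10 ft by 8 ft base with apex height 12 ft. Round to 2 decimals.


Shape: rectangular pyramid
Base: 10 ft x 8 ft, Height h = 12 ft
Formula: V = (1/3) * base_area * h
base_area = 10 * 8 = 80
base_area * h = 80 * 12 = 960
V = 960 / 3
V = 320
320 ft^3


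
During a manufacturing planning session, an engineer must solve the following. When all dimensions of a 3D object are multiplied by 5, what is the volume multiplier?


Linear scale factor k = 5
Rule: under a linear scaling by k, volumes scale by k^3.
k^3 = 5 * 5 * 5
k^3 = 25 * 5
k^3 = 125
Volume scales by a factor of 125.
125 (dimensionless)


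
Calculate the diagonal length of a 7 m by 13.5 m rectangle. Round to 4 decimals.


Shape: rectangle (diagonal via Pythagoras)
Sides: 7 m and 13.5 m
Formula: d = sqrt(l^2 + w^2)
l^2 = 49, w^2 = 182.25
l^2 + w^2 = 231.25
d = sqrt(231.25)
d = 15.2069
15.2069 m


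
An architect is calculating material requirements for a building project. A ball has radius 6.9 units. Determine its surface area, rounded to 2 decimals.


Shape: sphere
Radius r = 6.9 units
Formula: SA = 4 * pi * r^2
r^2 = 47.61
SA = 4 * pi * 47.61
SA = 190.44 * pi
SA = 598.28
598.28 units^2


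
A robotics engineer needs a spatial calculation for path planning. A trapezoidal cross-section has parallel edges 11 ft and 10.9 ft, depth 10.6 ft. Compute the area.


Shape: trapezoid
Parallel sides a = 11 ft, b = 10.9 ft; Height h = 10.6 ft
Formula: A = (a + b) * h / 2
a + b = 11 + 10.9 = 21.9
A = 21.9 * 10.6 / 2
A = 232.14 / 2
A = 116.07
116.07 ft^2


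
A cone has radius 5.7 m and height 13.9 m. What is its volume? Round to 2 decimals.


Shape: cone
Radius r = 5.7 m, Height h = 13.9 m
Formula: V = (1/3) * pi * r^2 * h
r^2 = 32.49
pi * r^2 * h = pi * 32.49 * 13.9 = 451.611 * pi
V = 451.611 * pi / 3
V = 472.93
472.93 m^3


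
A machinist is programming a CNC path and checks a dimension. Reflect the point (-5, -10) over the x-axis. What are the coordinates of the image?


Transformation: reflection
Original point: (-5, -10)
Rule for reflection over the x-axis: (x, y) -> (x, -y)
Apply: (-5, -10) -> (-5, 10)
(-5, 10)


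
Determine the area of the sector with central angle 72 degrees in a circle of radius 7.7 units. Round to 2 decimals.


Shape: circular sector
Radius r = 7.7 units, Angle = 72 degrees
Formula: A = (angle/360) * pi * r^2
r^2 = 59.29
Fraction of circle = 72/360
A = (72/360) * pi * 59.29
A = 11.858 * pi
A = 37.25
37.25 units^2


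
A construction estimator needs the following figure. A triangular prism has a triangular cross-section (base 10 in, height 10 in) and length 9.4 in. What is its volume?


Shape: triangular prism
Triangle base = 10 in, triangle height = 10 in, prism length L = 9.4 in
Formula: V = (1/2 * b * h_tri) * L
Cross-section area = 0.5 * 10 * 10 = 50
V = 50 * 9.4
V = 470
470 in^3


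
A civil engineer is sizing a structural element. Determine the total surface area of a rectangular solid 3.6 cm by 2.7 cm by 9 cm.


Shape: rectangular prism
l = 3.6 cm, w = 2.7 cm, h = 9 cm
Formula: SA = 2(lw + lh + wh)
lw = 9.72, lh = 32.4, wh = 24.3
lw + lh + wh = 66.42
SA = 2 * 66.42
SA = 132.84
132.84 cm^2


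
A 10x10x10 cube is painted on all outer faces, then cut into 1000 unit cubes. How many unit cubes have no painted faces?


Large cube: 10 x 10 x 10, cut into unit cubes.
n = 10, so n - 2 = 8
Unpainted cubes form the interior (n - 2)^3 block.
(n - 2)^3 = 8^3 = 512
512 unit cubes


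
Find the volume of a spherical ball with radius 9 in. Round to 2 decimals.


Shape: sphere
Radius r = 9 in
Formula: V = (4/3) * pi * r^3
r^3 = 729
(4/3) * 729 = 972
V = 972 * pi
V = 3053.63
3053.63 in^3


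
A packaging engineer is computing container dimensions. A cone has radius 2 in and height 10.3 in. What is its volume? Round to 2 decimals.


Shape: cone
Radius r = 2 in, Height h = 10.3 in
Formula: V = (1/3) * pi * r^2 * h
r^2 = 4
pi * r^2 * h = pi * 4 * 10.3 = 41.2 * pi
V = 41.2 * pi / 3
V = 43.14
43.14 in^3


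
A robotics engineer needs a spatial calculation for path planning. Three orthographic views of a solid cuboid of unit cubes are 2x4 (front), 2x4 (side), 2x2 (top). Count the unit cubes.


Orthographic views of a solid rectangular block:
Front view 2 x 4 -> length = 2, height = 4
Side view 2 x 4 -> width = 2, height = 4 (consistent)
Top view 2 x 2 -> confirms length = 2, width = 2
The block is 2 x 2 x 4.
Total unit cubes = 2 * 2 * 4 = 16
16 unit cubes


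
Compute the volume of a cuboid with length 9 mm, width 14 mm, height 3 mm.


Shape: rectangular prism
l = 9 mm, w = 14 mm, h = 3 mm
Formula: V = l * w * h
V = 9 * 14 * 3
V = 126 * 3
V = 378
378 mm^3


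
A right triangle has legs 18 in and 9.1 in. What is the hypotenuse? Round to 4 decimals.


Shape: right triangle
Legs a = 18 in, b = 9.1 in
Formula: c = sqrt(a^2 + b^2)
a^2 = 324, b^2 = 82.81
a^2 + b^2 = 406.81
c = sqrt(406.81)
c = 20.1695
20.1695 in


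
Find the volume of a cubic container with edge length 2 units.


Shape: cube
Side s = 2 units
Formula: V = s^3
V = 2 * 2 * 2
V = 4 * 2
V = 8
8 units^3


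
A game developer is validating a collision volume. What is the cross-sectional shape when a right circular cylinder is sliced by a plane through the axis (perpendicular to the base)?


Solid: right circular cylinder
Cutting plane: through the axis (perpendicular to the base)
Visualize the intersection of the plane with the solid's surface.
The boundary of the cut region is a rectangle.
rectangle


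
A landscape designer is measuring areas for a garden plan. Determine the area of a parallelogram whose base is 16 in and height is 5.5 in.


Shape: parallelogram
Base b = 16 in, Height h = 5.5 in
Formula: A = b * h
A = 16 * 5.5
A = 88
88 in^2


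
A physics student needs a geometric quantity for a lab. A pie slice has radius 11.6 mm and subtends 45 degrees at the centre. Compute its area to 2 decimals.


Shape: circular sector
Radius r = 11.6 mm, Angle = 45 degrees
Formula: A = (angle/360) * pi * r^2
r^2 = 134.56
Fraction of circle = 45/360
A = (45/360) * pi * 134.56
A = 16.82 * pi
A = 52.84
52.84 mm^2


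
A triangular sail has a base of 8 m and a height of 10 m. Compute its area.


Shape: triangle
Base b = 8 m, Height h = 10 m
Formula: A = (1/2) * b * h
A = 0.5 * 8 * 10
A = 0.5 * 80
A = 40
40 m^2


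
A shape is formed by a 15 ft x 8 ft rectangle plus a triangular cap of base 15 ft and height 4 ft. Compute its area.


Composite shape: rectangle + triangle
Rectangle area = 15 * 8 = 120
Triangle area = 0.5 * 15 * 4 = 30
Total = 120 + 30
Total = 150
150 ft^2


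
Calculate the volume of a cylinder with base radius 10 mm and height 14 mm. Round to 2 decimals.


Shape: cylinder
Radius r = 10 mm, Height h = 14 mm
Formula: V = pi * r^2 * h
r^2 = 100
V = pi * 100 * 14
V = 1400 * pi
V = 4398.23
4398.23 mm^3


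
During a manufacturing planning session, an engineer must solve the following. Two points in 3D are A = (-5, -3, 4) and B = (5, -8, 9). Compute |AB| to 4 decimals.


3D distance between two points
P1 = (-5, -3, 4), P2 = (5, -8, 9)
Formula: d = sqrt((x2-x1)^2 + (y2-y1)^2 + (z2-z1)^2)
dx = 5 - -5 = 10
dy = -8 - -3 = -5
dz = 9 - 4 = 5
dx^2 + dy^2 + dz^2 = 100 + 25 + 25 = 150
d = sqrt(150)
d = 12.2474
12.2474 units


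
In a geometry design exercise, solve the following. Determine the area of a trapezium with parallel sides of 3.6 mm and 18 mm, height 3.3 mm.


Shape: trapezoid
Parallel sides a = 3.6 mm, b = 18 mm; Height h = 3.3 mm
Formula: A = (a + b) * h / 2
a + b = 3.6 + 18 = 21.6
A = 21.6 * 3.3 / 2
A = 71.28 / 2
A = 35.64
35.64 mm^2


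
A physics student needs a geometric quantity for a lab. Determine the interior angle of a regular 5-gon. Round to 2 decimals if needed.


Shape: regular pentagon (5 sides)
Formula: interior angle = (n - 2) * 180 / n
(n - 2) = 3
(n - 2) * 180 = 540
angle = 540 / 5
angle = 108
108 degrees


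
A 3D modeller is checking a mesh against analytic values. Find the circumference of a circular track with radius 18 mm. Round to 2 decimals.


Shape: circle
Radius r = 18 mm
Formula: C = 2 * pi * r
C = 2 * pi * 18
C = 36 * pi
C = 113.1
113.1 mm


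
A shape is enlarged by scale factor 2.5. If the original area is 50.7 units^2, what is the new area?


Linear scale factor k = 2.5
Original area = 50.7 units^2
Rule: under a linear scaling by k, areas scale by k^2.
k^2 = 2.5^2 = 6.25
New area = 50.7 * 6.25
New area = 316.875
316.875 units^2


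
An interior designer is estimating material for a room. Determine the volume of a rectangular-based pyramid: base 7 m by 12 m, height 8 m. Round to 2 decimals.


Shape: rectangular pyramid
Base: 7 m x 12 m, Height h = 8 m
Formula: V = (1/3) * base_area * h
base_area = 7 * 12 = 84
base_area * h = 84 * 8 = 672
V = 672 / 3
V = 224
224 m^3


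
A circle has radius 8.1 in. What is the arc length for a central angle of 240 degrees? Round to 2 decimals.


Shape: circular arc
Radius r = 8.1 in, Angle = 240 degrees
Formula: L = (angle/360) * 2 * pi * r
2 * pi * r = 16.2 * pi
L = (240/360) * 16.2 * pi
L = 10.8 * pi
L = 33.93
33.93 in


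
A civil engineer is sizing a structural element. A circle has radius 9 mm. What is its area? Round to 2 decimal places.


Shape: circle
Radius r = 9 mm
Formula: A = pi * r^2
r^2 = 9^2 = 81
A = pi * 81
A = 254.47
254.47 mm^2


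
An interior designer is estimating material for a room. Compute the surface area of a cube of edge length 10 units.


Shape: cube
Side s = 10 units
A cube has 6 square faces.
Formula: SA = 6 * s^2
s^2 = 100
SA = 6 * 100
SA = 600
600 units^2


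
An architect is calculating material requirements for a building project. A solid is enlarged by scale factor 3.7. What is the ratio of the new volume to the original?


Linear scale factor k = 3.7
Rule: under a linear scaling by k, volumes scale by k^3.
k^3 = 3.7 * 3.7 * 3.7
k^3 = 13.69 * 3.7
k^3 = 50.653
Volume scales by a factor of 50.653.
50.653 (dimensionless)


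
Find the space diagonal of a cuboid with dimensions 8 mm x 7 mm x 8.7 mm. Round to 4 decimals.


Shape: rectangular box (space diagonal)
l = 8 mm, w = 7 mm, h = 8.7 mm
Visualize: the diagonal of the base, then a right triangle with that diagonal and the height.
Formula: d = sqrt(l^2 + w^2 + h^2)
l^2 + w^2 + h^2 = 64 + 49 + 75.69 = 188.69
d = sqrt(188.69)
d = 13.7364
13.7364 mm


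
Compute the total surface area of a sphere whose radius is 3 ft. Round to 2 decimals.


Shape: sphere
Radius r = 3 ft
Formula: SA = 4 * pi * r^2
r^2 = 9
SA = 4 * pi * 9
SA = 36 * pi
SA = 113.1
113.1 ft^2


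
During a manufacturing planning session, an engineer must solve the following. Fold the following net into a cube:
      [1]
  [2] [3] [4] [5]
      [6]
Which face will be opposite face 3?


Net: cross layout. Take square 3 as the base (bottom).
Fold the four squares in the horizontal row up around 3: 2 -> left, 4 -> right, 5 wraps to the top.
Fold 1 and 6 up from 3: 1 -> back, 6 -> front.
Opposite pairs are therefore: (1, 6), (2, 4), (3, 5).
Face 3 is opposite face 5.
face 5


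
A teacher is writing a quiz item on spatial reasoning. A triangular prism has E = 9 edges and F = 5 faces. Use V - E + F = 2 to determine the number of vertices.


Polyhedron: triangular prism
Euler's formula for convex polyhedra: V - E + F = 2
Given: E = 9 edges and F = 5 faces
Solve for V:
V = 2 + E - F = 2 + 9 - 5 = 6
6 vertices


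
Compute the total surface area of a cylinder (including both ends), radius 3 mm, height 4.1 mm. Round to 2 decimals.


Shape: closed cylinder
Radius r = 3 mm, Height h = 4.1 mm
Formula: SA = 2*pi*r^2 + 2*pi*r*h = 2*pi*r*(r + h)
r + h = 7.1
2 * r * (r + h) = 2 * 3 * 7.1 = 42.6
SA = 42.6 * pi
SA = 133.83
133.83 mm^2


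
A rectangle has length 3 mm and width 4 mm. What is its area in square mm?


Shape: rectangle
Length l = 3 mm, Width w = 4 mm
Formula: A = l * w
A = 3 * 4
A = 12
12 mm^2


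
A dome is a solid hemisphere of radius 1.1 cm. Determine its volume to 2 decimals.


Shape: hemisphere (half of a sphere)
Radius r = 1.1 cm
Formula: V = (1/2) * (4/3) * pi * r^3 = (2/3) * pi * r^3
r^3 = 1.331
(2/3) * 1.331 = 0.887333
V = 0.887333 * pi
V = 2.79
2.79 cm^3


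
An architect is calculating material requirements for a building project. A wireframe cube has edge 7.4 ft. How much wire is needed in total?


Shape: cube
Side s = 7.4 ft
A cube has 12 edges, all equal.
Formula: total edge length = 12 * s
Total = 12 * 7.4
Total = 88.8
88.8 ft


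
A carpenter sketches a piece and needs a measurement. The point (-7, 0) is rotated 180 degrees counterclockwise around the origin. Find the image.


Transformation: rotation about the origin
Original point: (-7, 0)
Rule for 180 deg: (x, y) -> (-x, -y)
Apply: (-7, 0) -> (7, 0)
(7, 0)


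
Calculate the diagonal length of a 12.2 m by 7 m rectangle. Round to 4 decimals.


Shape: rectangle (diagonal via Pythagoras)
Sides: 12.2 m and 7 m
Formula: d = sqrt(l^2 + w^2)
l^2 = 148.84, w^2 = 49
l^2 + w^2 = 197.84
d = sqrt(197.84)
d = 14.0656
14.0656 m


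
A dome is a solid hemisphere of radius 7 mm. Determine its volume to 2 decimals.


Shape: hemisphere (half of a sphere)
Radius r = 7 mm
Formula: V = (1/2) * (4/3) * pi * r^3 = (2/3) * pi * r^3
r^3 = 343
(2/3) * 343 = 228.666667
V = 228.666667 * pi
V = 718.38
718.38 mm^3


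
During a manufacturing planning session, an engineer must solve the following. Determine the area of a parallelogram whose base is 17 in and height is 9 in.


Shape: parallelogram
Base b = 17 in, Height h = 9 in
Formula: A = b * h
A = 17 * 9
A = 153
153 in^2


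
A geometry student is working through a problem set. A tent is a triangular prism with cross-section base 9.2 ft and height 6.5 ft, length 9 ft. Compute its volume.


Shape: triangular prism
Triangle base = 9.2 ft, triangle height = 6.5 ft, prism length L = 9 ft
Formula: V = (1/2 * b * h_tri) * L
Cross-section area = 0.5 * 9.2 * 6.5 = 29.9
V = 29.9 * 9
V = 269.1
269.1 ft^3


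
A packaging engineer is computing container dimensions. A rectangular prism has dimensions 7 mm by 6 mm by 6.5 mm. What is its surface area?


Shape: rectangular prism
l = 7 mm, w = 6 mm, h = 6.5 mm
Formula: SA = 2(lw + lh + wh)
lw = 42, lh = 45.5, wh = 39
lw + lh + wh = 126.5
SA = 2 * 126.5
SA = 253
253 mm^2


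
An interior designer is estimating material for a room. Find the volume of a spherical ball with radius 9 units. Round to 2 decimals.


Shape: sphere
Radius r = 9 units
Formula: V = (4/3) * pi * r^3
r^3 = 729
(4/3) * 729 = 972
V = 972 * pi
V = 3053.63
3053.63 units^3


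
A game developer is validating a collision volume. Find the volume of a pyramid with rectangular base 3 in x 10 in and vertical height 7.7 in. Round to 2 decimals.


Shape: rectangular pyramid
Base: 3 in x 10 in, Height h = 7.7 in
Formula: V = (1/3) * base_area * h
base_area = 3 * 10 = 30
base_area * h = 30 * 7.7 = 231
V = 231 / 3
V = 77
77 in^3


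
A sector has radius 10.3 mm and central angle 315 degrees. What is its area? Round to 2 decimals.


Shape: circular sector
Radius r = 10.3 mm, Angle = 315 degrees
Formula: A = (angle/360) * pi * r^2
r^2 = 106.09
Fraction of circle = 315/360
A = (315/360) * pi * 106.09
A = 92.82875 * pi
A = 291.63
291.63 mm^2


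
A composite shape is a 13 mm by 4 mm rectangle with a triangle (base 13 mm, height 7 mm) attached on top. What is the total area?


Composite shape: rectangle + triangle
Rectangle area = 13 * 4 = 52
Triangle area = 0.5 * 13 * 7 = 45.5
Total = 52 + 45.5
Total = 97.5
97.5 mm^2


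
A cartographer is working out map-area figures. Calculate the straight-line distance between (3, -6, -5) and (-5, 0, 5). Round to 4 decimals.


3D distance between two points
P1 = (3, -6, -5), P2 = (-5, 0, 5)
Formula: d = sqrt((x2-x1)^2 + (y2-y1)^2 + (z2-z1)^2)
dx = -5 - 3 = -8
dy = 0 - -6 = 6
dz = 5 - -5 = 10
dx^2 + dy^2 + dz^2 = 64 + 36 + 100 = 200
d = sqrt(200)
d = 14.1421
14.1421 units


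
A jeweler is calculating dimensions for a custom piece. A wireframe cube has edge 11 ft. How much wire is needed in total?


Shape: cube
Side s = 11 ft
A cube has 12 edges, all equal.
Formula: total edge length = 12 * s
Total = 12 * 11
Total = 132
132 ft


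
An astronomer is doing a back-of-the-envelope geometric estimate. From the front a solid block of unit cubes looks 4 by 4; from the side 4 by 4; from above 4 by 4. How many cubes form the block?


Orthographic views of a solid rectangular block:
Front view 4 x 4 -> length = 4, height = 4
Side view 4 x 4 -> width = 4, height = 4 (consistent)
Top view 4 x 4 -> confirms length = 4, width = 4
The block is 4 x 4 x 4.
Total unit cubes = 4 * 4 * 4 = 64
64 unit cubes


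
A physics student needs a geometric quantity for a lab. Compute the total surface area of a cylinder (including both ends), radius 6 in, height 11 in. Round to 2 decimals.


Shape: closed cylinder
Radius r = 6 in, Height h = 11 in
Formula: SA = 2*pi*r^2 + 2*pi*r*h = 2*pi*r*(r + h)
r + h = 17
2 * r * (r + h) = 2 * 6 * 17 = 204
SA = 204 * pi
SA = 640.88
640.88 in^2


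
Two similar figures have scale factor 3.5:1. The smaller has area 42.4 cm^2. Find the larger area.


Linear scale factor k = 3.5
Original area = 42.4 cm^2
Rule: under a linear scaling by k, areas scale by k^2.
k^2 = 3.5^2 = 12.25
New area = 42.4 * 12.25
New area = 519.4
519.4 cm^2


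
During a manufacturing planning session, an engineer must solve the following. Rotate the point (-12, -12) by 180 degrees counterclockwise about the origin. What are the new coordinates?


Transformation: rotation about the origin
Original point: (-12, -12)
Rule for 180 deg: (x, y) -> (-x, -y)
Apply: (-12, -12) -> (12, 12)
(12, 12)


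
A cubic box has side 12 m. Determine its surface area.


Shape: cube
Side s = 12 m
A cube has 6 square faces.
Formula: SA = 6 * s^2
s^2 = 144
SA = 6 * 144
SA = 864
864 m^2


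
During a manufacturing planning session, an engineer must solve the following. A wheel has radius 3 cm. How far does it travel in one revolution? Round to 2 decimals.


Shape: circle
Radius r = 3 cm
Formula: C = 2 * pi * r
C = 2 * pi * 3
C = 6 * pi
C = 18.85
18.85 cm


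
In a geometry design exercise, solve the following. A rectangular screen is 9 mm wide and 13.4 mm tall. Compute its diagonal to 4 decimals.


Shape: rectangle (diagonal via Pythagoras)
Sides: 9 mm and 13.4 mm
Formula: d = sqrt(l^2 + w^2)
l^2 = 81, w^2 = 179.56
l^2 + w^2 = 260.56
d = sqrt(260.56)
d = 16.1419
16.1419 mm


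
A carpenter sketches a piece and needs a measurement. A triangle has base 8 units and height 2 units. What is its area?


Shape: triangle
Base b = 8 units, Height h = 2 units
Formula: A = (1/2) * b * h
A = 0.5 * 8 * 2
A = 0.5 * 16
A = 8
8 units^2


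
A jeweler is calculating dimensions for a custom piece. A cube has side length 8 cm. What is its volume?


Shape: cube
Side s = 8 cm
Formula: V = s^3
V = 8 * 8 * 8
V = 64 * 8
V = 512
512 cm^3


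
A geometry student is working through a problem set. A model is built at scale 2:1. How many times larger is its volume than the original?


Linear scale factor k = 2
Rule: under a linear scaling by k, volumes scale by k^3.
k^3 = 2 * 2 * 2
k^3 = 4 * 2
k^3 = 8
Volume scales by a factor of 8.
8 (dimensionless)


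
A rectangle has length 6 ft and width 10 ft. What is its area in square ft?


Shape: rectangle
Length l = 6 ft, Width w = 10 ft
Formula: A = l * w
A = 6 * 10
A = 60
60 ft^2


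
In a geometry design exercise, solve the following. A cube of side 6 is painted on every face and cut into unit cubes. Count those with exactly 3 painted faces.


Large cube: 6 x 6 x 6, cut into unit cubes.
Cubes with 3 painted faces are at the corners. A cube always has 8 corners.
Count = 8
8 unit cubes


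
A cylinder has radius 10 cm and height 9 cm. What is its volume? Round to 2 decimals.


Shape: cylinder
Radius r = 10 cm, Height h = 9 cm
Formula: V = pi * r^2 * h
r^2 = 100
V = pi * 100 * 9
V = 900 * pi
V = 2827.43
2827.43 cm^3


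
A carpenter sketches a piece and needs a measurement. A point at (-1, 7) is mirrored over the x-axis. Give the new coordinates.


Transformation: reflection
Original point: (-1, 7)
Rule for reflection over the x-axis: (x, y) -> (x, -y)
Apply: (-1, 7) -> (-1, -7)
(-1, -7)


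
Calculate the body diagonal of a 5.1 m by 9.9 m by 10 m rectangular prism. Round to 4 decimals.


Shape: rectangular box (space diagonal)
l = 5.1 m, w = 9.9 m, h = 10 m
Visualize: the diagonal of the base, then a right triangle with that diagonal and the height.
Formula: d = sqrt(l^2 + w^2 + h^2)
l^2 + w^2 + h^2 = 26.01 + 98.01 + 100 = 224.02
d = sqrt(224.02)
d = 14.9673
14.9673 m


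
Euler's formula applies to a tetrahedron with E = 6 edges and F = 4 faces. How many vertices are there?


Polyhedron: tetrahedron
Euler's formula for convex polyhedra: V - E + F = 2
Given: E = 6 edges and F = 4 faces
Solve for V:
V = 2 + E - F = 2 + 6 - 4 = 4
4 vertices


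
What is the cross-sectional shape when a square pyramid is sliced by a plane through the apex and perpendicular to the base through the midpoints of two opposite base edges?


Solid: square pyramid
Cutting plane: through the apex and perpendicular to the base through the midpoints of two opposite base edges
Visualize the intersection of the plane with the solid's surface.
The boundary of the cut region is a isosceles triangle.
isosceles triangle


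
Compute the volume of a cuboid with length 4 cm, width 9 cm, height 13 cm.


Shape: rectangular prism
l = 4 cm, w = 9 cm, h = 13 cm
Formula: V = l * w * h
V = 4 * 9 * 13
V = 36 * 13
V = 468
468 cm^3


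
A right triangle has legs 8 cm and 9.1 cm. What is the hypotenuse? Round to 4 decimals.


Shape: right triangle
Legs a = 8 cm, b = 9.1 cm
Formula: c = sqrt(a^2 + b^2)
a^2 = 64, b^2 = 82.81
a^2 + b^2 = 146.81
c = sqrt(146.81)
c = 12.1165
12.1165 cm


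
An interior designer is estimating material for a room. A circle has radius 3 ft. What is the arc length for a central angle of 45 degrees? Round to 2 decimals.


Shape: circular arc
Radius r = 3 ft, Angle = 45 degrees
Formula: L = (angle/360) * 2 * pi * r
2 * pi * r = 6 * pi
L = (45/360) * 6 * pi
L = 0.75 * pi
L = 2.36
2.36 ft


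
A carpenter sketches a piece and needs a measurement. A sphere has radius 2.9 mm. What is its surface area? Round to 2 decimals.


Shape: sphere
Radius r = 2.9 mm
Formula: SA = 4 * pi * r^2
r^2 = 8.41
SA = 4 * pi * 8.41
SA = 33.64 * pi
SA = 105.68
105.68 mm^2


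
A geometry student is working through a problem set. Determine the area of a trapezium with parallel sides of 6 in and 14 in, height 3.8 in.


Shape: trapezoid
Parallel sides a = 6 in, b = 14 in; Height h = 3.8 in
Formula: A = (a + b) * h / 2
a + b = 6 + 14 = 20
A = 20 * 3.8 / 2
A = 76 / 2
A = 38
38 in^2


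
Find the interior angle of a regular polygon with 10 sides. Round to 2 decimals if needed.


Shape: regular decagon (10 sides)
Formula: interior angle = (n - 2) * 180 / n
(n - 2) = 8
(n - 2) * 180 = 1440
angle = 1440 / 10
angle = 144
144 degrees


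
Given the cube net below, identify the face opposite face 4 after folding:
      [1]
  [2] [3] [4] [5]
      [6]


Net: cross layout. Take square 3 as the base (bottom).
Fold the four squares in the horizontal row up around 3: 2 -> left, 4 -> right, 5 wraps to the top.
Fold 1 and 6 up from 3: 1 -> back, 6 -> front.
Opposite pairs are therefore: (1, 6), (2, 4), (3, 5).
Face 4 is opposite face 2.
face 2


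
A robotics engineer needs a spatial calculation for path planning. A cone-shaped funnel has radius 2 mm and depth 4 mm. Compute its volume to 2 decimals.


Shape: cone
Radius r = 2 mm, Height h = 4 mm
Formula: V = (1/3) * pi * r^2 * h
r^2 = 4
pi * r^2 * h = pi * 4 * 4 = 16 * pi
V = 16 * pi / 3
V = 16.76
16.76 mm^3


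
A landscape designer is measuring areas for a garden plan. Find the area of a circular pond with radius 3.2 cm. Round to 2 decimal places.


Shape: circle
Radius r = 3.2 cm
Formula: A = pi * r^2
r^2 = 3.2^2 = 10.24
A = pi * 10.24
A = 32.17
32.17 cm^2


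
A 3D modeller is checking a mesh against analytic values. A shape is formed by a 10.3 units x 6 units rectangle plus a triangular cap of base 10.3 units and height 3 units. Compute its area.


Composite shape: rectangle + triangle
Rectangle area = 10.3 * 6 = 61.8
Triangle area = 0.5 * 10.3 * 3 = 15.45
Total = 61.8 + 15.45
Total = 77.25
77.25 units^2


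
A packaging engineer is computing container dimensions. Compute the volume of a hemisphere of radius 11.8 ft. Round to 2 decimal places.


Shape: hemisphere (half of a sphere)
Radius r = 11.8 ft
Formula: V = (1/2) * (4/3) * pi * r^3 = (2/3) * pi * r^3
r^3 = 1643.032
(2/3) * 1643.032 = 1095.354667
V = 1095.354667 * pi
V = 3441.16
3441.16 ft^3


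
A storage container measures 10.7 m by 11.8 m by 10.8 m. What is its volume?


Shape: rectangular prism
l = 10.7 m, w = 11.8 m, h = 10.8 m
Formula: V = l * w * h
V = 10.7 * 11.8 * 10.8
V = 126.26 * 10.8
V = 1363.608
1363.608 m^3


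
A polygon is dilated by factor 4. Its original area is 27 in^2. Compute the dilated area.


Linear scale factor k = 4
Original area = 27 in^2
Rule: under a linear scaling by k, areas scale by k^2.
k^2 = 4^2 = 16
New area = 27 * 16
New area = 432
432 in^2


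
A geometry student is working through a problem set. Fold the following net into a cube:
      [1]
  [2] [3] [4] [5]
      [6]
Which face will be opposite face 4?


Net: cross layout. Take square 3 as the base (bottom).
Fold the four squares in the horizontal row up around 3: 2 -> left, 4 -> right, 5 wraps to the top.
Fold 1 and 6 up from 3: 1 -> back, 6 -> front.
Opposite pairs are therefore: (1, 6), (2, 4), (3, 5).
Face 4 is opposite face 2.
face 2


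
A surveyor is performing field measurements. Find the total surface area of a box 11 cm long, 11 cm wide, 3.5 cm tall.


Shape: rectangular prism
l = 11 cm, w = 11 cm, h = 3.5 cm
Formula: SA = 2(lw + lh + wh)
lw = 121, lh = 38.5, wh = 38.5
lw + lh + wh = 198
SA = 2 * 198
SA = 396
396 cm^2


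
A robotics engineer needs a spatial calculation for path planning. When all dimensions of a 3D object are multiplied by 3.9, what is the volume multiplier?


Linear scale factor k = 3.9
Rule: under a linear scaling by k, volumes scale by k^3.
k^3 = 3.9 * 3.9 * 3.9
k^3 = 15.21 * 3.9
k^3 = 59.319
Volume scales by a factor of 59.319.
59.319 (dimensionless)


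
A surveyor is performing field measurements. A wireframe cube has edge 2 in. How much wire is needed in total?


Shape: cube
Side s = 2 in
A cube has 12 edges, all equal.
Formula: total edge length = 12 * s
Total = 12 * 2
Total = 24
24 in


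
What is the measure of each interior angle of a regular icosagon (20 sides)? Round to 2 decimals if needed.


Shape: regular icosagon (20 sides)
Formula: interior angle = (n - 2) * 180 / n
(n - 2) = 18
(n - 2) * 180 = 3240
angle = 3240 / 20
angle = 162
162 degrees


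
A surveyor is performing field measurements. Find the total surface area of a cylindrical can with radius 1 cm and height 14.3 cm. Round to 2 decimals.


Shape: closed cylinder
Radius r = 1 cm, Height h = 14.3 cm
Formula: SA = 2*pi*r^2 + 2*pi*r*h = 2*pi*r*(r + h)
r + h = 15.3
2 * r * (r + h) = 2 * 1 * 15.3 = 30.6
SA = 30.6 * pi
SA = 96.13
96.13 cm^2


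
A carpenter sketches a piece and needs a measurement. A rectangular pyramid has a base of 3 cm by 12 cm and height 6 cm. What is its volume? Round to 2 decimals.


Shape: rectangular pyramid
Base: 3 cm x 12 cm, Height h = 6 cm
Formula: V = (1/3) * base_area * h
base_area = 3 * 12 = 36
base_area * h = 36 * 6 = 216
V = 216 / 3
V = 72
72 cm^3


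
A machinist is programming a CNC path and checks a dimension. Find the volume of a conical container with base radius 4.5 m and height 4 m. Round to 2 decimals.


Shape: cone
Radius r = 4.5 m, Height h = 4 m
Formula: V = (1/3) * pi * r^2 * h
r^2 = 20.25
pi * r^2 * h = pi * 20.25 * 4 = 81 * pi
V = 81 * pi / 3
V = 84.82
84.82 m^3


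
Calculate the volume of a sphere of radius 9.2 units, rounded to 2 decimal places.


Shape: sphere
Radius r = 9.2 units
Formula: V = (4/3) * pi * r^3
r^3 = 778.688
(4/3) * 778.688 = 1038.250667
V = 1038.250667 * pi
V = 3261.76
3261.76 units^3


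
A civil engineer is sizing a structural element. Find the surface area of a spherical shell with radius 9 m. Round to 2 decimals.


Shape: sphere
Radius r = 9 m
Formula: SA = 4 * pi * r^2
r^2 = 81
SA = 4 * pi * 81
SA = 324 * pi
SA = 1017.88
1017.88 m^2


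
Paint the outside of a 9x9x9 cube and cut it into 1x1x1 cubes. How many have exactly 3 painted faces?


Large cube: 9 x 9 x 9, cut into unit cubes.
Cubes with 3 painted faces are at the corners. A cube always has 8 corners.
Count = 8
8 unit cubes


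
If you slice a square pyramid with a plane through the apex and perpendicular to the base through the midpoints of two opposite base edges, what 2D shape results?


Solid: square pyramid
Cutting plane: through the apex and perpendicular to the base through the midpoints of two opposite base edges
Visualize the intersection of the plane with the solid's surface.
The boundary of the cut region is a isosceles triangle.
isosceles triangle


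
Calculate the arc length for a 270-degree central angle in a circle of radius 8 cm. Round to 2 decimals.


Shape: circular arc
Radius r = 8 cm, Angle = 270 degrees
Formula: L = (angle/360) * 2 * pi * r
2 * pi * r = 16 * pi
L = (270/360) * 16 * pi
L = 12 * pi
L = 37.7
37.7 cm


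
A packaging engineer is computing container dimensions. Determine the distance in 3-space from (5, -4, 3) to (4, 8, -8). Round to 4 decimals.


3D distance between two points
P1 = (5, -4, 3), P2 = (4, 8, -8)
Formula: d = sqrt((x2-x1)^2 + (y2-y1)^2 + (z2-z1)^2)
dx = 4 - 5 = -1
dy = 8 - -4 = 12
dz = -8 - 3 = -11
dx^2 + dy^2 + dz^2 = 1 + 144 + 121 = 266
d = sqrt(266)
d = 16.3095
16.3095 units


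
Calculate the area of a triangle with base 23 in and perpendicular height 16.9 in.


Shape: triangle
Base b = 23 in, Height h = 16.9 in
Formula: A = (1/2) * b * h
A = 0.5 * 23 * 16.9
A = 0.5 * 388.7
A = 194.35
194.35 in^2


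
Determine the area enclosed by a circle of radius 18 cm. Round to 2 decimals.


Shape: circle
Radius r = 18 cm
Formula: A = pi * r^2
r^2 = 18^2 = 324
A = pi * 324
A = 1017.88
1017.88 cm^2


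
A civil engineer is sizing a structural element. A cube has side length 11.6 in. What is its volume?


Shape: cube
Side s = 11.6 in
Formula: V = s^3
V = 11.6 * 11.6 * 11.6
V = 134.56 * 11.6
V = 1560.896
1560.896 in^3


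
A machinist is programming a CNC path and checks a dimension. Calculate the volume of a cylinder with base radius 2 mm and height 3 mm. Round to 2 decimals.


Shape: cylinder
Radius r = 2 mm, Height h = 3 mm
Formula: V = pi * r^2 * h
r^2 = 4
V = pi * 4 * 3
V = 12 * pi
V = 37.7
37.7 mm^3


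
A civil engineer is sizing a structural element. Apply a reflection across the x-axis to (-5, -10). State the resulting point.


Transformation: reflection
Original point: (-5, -10)
Rule for reflection over the x-axis: (x, y) -> (x, -y)
Apply: (-5, -10) -> (-5, 10)
(-5, 10)


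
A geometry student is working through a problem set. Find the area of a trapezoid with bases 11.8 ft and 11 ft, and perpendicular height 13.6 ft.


Shape: trapezoid
Parallel sides a = 11.8 ft, b = 11 ft; Height h = 13.6 ft
Formula: A = (a + b) * h / 2
a + b = 11.8 + 11 = 22.8
A = 22.8 * 13.6 / 2
A = 310.08 / 2
A = 155.04
155.04 ft^2


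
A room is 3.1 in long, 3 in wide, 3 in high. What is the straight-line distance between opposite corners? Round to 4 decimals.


Shape: rectangular box (space diagonal)
l = 3.1 in, w = 3 in, h = 3 in
Visualize: the diagonal of the base, then a right triangle with that diagonal and the height.
Formula: d = sqrt(l^2 + w^2 + h^2)
l^2 + w^2 + h^2 = 9.61 + 9 + 9 = 27.61
d = sqrt(27.61)
d = 5.2545
5.2545 in


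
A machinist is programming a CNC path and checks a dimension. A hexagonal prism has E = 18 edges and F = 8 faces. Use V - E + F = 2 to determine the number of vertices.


Polyhedron: hexagonal prism
Euler's formula for convex polyhedra: V - E + F = 2
Given: E = 18 edges and F = 8 faces
Solve for V:
V = 2 + E - F = 2 + 18 - 8 = 12
12 vertices


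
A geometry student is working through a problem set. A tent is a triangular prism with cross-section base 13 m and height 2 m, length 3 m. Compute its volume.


Shape: triangular prism
Triangle base = 13 m, triangle height = 2 m, prism length L = 3 m
Formula: V = (1/2 * b * h_tri) * L
Cross-section area = 0.5 * 13 * 2 = 13
V = 13 * 3
V = 39
39 m^3


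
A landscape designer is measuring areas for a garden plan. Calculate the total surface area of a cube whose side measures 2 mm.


Shape: cube
Side s = 2 mm
A cube has 6 square faces.
Formula: SA = 6 * s^2
s^2 = 4
SA = 6 * 4
SA = 24
24 mm^2


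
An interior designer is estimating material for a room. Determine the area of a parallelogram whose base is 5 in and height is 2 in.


Shape: parallelogram
Base b = 5 in, Height h = 2 in
Formula: A = b * h
A = 5 * 2
A = 10
10 in^2


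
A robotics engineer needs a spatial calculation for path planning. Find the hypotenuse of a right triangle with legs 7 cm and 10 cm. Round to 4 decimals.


Shape: right triangle
Legs a = 7 cm, b = 10 cm
Formula: c = sqrt(a^2 + b^2)
a^2 = 49, b^2 = 100
a^2 + b^2 = 149
c = sqrt(149)
c = 12.2066
12.2066 cm


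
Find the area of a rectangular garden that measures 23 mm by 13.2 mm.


Shape: rectangle
Length l = 23 mm, Width w = 13.2 mm
Formula: A = l * w
A = 23 * 13.2
A = 303.6
303.6 mm^2


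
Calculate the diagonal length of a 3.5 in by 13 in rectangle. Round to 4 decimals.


Shape: rectangle (diagonal via Pythagoras)
Sides: 3.5 in and 13 in
Formula: d = sqrt(l^2 + w^2)
l^2 = 12.25, w^2 = 169
l^2 + w^2 = 181.25
d = sqrt(181.25)
d = 13.4629
13.4629 in


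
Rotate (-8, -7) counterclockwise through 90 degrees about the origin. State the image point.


Transformation: rotation about the origin
Original point: (-8, -7)
Rule for 90 deg counterclockwise: (x, y) -> (-y, x)
Apply: (-8, -7) -> (7, -8)
(7, -8)


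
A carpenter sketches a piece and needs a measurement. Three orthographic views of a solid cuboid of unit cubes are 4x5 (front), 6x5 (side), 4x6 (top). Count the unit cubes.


Orthographic views of a solid rectangular block:
Front view 4 x 5 -> length = 4, height = 5
Side view 6 x 5 -> width = 6, height = 5 (consistent)
Top view 4 x 6 -> confirms length = 4, width = 6
The block is 4 x 6 x 5.
Total unit cubes = 4 * 6 * 5 = 120
120 unit cubes


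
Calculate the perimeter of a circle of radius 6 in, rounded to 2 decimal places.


Shape: circle
Radius r = 6 in
Formula: C = 2 * pi * r
C = 2 * pi * 6
C = 12 * pi
C = 37.7
37.7 in


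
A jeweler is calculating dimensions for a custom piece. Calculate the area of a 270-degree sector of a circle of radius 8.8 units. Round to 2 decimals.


Shape: circular sector
Radius r = 8.8 units, Angle = 270 degrees
Formula: A = (angle/360) * pi * r^2
r^2 = 77.44
Fraction of circle = 270/360
A = (270/360) * pi * 77.44
A = 58.08 * pi
A = 182.46
182.46 units^2


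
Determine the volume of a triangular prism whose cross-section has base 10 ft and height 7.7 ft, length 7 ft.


Shape: triangular prism
Triangle base = 10 ft, triangle height = 7.7 ft, prism length L = 7 ft
Formula: V = (1/2 * b * h_tri) * L
Cross-section area = 0.5 * 10 * 7.7 = 38.5
V = 38.5 * 7
V = 269.5
269.5 ft^3


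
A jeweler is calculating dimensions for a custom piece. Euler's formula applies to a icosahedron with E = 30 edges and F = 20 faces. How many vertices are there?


Polyhedron: icosahedron
Euler's formula for convex polyhedra: V - E + F = 2
Given: E = 30 edges and F = 20 faces
Solve for V:
V = 2 + E - F = 2 + 30 - 20 = 12
12 vertices


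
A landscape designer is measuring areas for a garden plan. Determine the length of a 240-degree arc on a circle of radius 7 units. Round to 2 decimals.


Shape: circular arc
Radius r = 7 units, Angle = 240 degrees
Formula: L = (angle/360) * 2 * pi * r
2 * pi * r = 14 * pi
L = (240/360) * 14 * pi
L = 9.333333 * pi
L = 29.32
29.32 units


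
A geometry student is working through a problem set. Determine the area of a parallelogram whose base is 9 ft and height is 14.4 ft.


Shape: parallelogram
Base b = 9 ft, Height h = 14.4 ft
Formula: A = b * h
A = 9 * 14.4
A = 129.6
129.6 ft^2


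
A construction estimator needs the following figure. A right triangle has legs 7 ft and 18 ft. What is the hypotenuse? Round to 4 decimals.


Shape: right triangle
Legs a = 7 ft, b = 18 ft
Formula: c = sqrt(a^2 + b^2)
a^2 = 49, b^2 = 324
a^2 + b^2 = 373
c = sqrt(373)
c = 19.3132
19.3132 ft


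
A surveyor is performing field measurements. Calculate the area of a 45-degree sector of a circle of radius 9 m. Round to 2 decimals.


Shape: circular sector
Radius r = 9 m, Angle = 45 degrees
Formula: A = (angle/360) * pi * r^2
r^2 = 81
Fraction of circle = 45/360
A = (45/360) * pi * 81
A = 10.125 * pi
A = 31.81
31.81 m^2


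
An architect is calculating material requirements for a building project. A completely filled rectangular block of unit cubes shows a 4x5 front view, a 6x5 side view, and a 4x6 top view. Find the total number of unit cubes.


Orthographic views of a solid rectangular block:
Front view 4 x 5 -> length = 4, height = 5
Side view 6 x 5 -> width = 6, height = 5 (consistent)
Top view 4 x 6 -> confirms length = 4, width = 6
The block is 4 x 6 x 5.
Total unit cubes = 4 * 6 * 5 = 120
120 unit cubes


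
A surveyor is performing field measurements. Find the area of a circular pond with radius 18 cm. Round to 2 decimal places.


Shape: circle
Radius r = 18 cm
Formula: A = pi * r^2
r^2 = 18^2 = 324
A = pi * 324
A = 1017.88
1017.88 cm^2


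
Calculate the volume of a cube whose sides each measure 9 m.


Shape: cube
Side s = 9 m
Formula: V = s^3
V = 9 * 9 * 9
V = 81 * 9
V = 729
729 m^3


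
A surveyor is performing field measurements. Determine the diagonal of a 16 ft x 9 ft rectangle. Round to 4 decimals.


Shape: rectangle (diagonal via Pythagoras)
Sides: 16 ft and 9 ft
Formula: d = sqrt(l^2 + w^2)
l^2 = 256, w^2 = 81
l^2 + w^2 = 337
d = sqrt(337)
d = 18.3576
18.3576 ft


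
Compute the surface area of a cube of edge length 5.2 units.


Shape: cube
Side s = 5.2 units
A cube has 6 square faces.
Formula: SA = 6 * s^2
s^2 = 27.04
SA = 6 * 27.04
SA = 162.24
162.24 units^2


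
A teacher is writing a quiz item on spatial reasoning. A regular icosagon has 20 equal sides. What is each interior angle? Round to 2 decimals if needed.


Shape: regular icosagon (20 sides)
Formula: interior angle = (n - 2) * 180 / n
(n - 2) = 18
(n - 2) * 180 = 3240
angle = 3240 / 20
angle = 162
162 degrees


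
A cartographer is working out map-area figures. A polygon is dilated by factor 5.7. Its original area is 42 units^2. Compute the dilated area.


Linear scale factor k = 5.7
Original area = 42 units^2
Rule: under a linear scaling by k, areas scale by k^2.
k^2 = 5.7^2 = 32.49
New area = 42 * 32.49
New area = 1364.58
1364.58 units^2
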